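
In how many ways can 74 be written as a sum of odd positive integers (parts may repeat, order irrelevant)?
p_odd(74) = 44046

Enumerate partitions using only odd parts via the recurrence o(n, m) = o(n, m−2) + o(n−m, m) over odd m, starting from the largest odd part ≤ n. This gives p_odd(74) = 44046. (Euler's theorem: equals the count of distinct-part partitions.)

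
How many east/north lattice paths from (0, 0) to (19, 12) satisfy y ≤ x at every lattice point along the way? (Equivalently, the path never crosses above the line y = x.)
Number of paths = 56448210

By the reflection principle (André's argument), the number of monotone paths to (19, 12) with n ≤ m that never go above y = x is C(31, 19) − C(31, 20) = 141120525 − 84672315 = 56448210.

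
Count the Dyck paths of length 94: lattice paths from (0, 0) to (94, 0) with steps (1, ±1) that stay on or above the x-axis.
C_47 = 33868773757191046886429490

These Dyck paths are counted by the Catalan number C_n = (1/(n + 1)) · C(2n, n). For n = 47: C_47 = (1/48) · C(94, 47) = 1625701140345170250548615520/48 = 33868773757191046886429490.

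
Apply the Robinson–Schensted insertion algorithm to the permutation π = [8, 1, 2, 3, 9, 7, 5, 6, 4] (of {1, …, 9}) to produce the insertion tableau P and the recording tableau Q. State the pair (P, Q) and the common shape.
P = [1, 2, 3, 4, 6] / [5, 9] / [7] / [8];  Q = [1, 3, 4, 5, 8] / [2, 6] / [7] / [9];  common shape = (5, 2, 1, 1)

Row-insert the values π_1, π_2, … into P one at a time, bumping the leftmost entry strictly greater than the inserted value down to the next row. The recording tableau Q records, in position (i, j), the step at which that cell was added to P.
  Insert 8 (step 1): P = [8];  Q = [1]
  Insert 1 (step 2): P = [1] / [8];  Q = [1] / [2]
  Insert 2 (step 3): P = [1, 2] / [8];  Q = [1, 3] / [2]
  Insert 3 (step 4): P = [1, 2, 3] / [8];  Q = [1, 3, 4] / [2]
  Insert 9 (step 5): P = [1, 2, 3, 9] / [8];  Q = [1, 3, 4, 5] / [2]
  Insert 7 (step 6): P = [1, 2, 3, 7] / [8, 9];  Q = [1, 3, 4, 5] / [2, 6]
  Insert 5 (step 7): P = [1, 2, 3, 5] / [7, 9] / [8];  Q = [1, 3, 4, 5] / [2, 6] / [7]
  Insert 6 (step 8): P = [1, 2, 3, 5, 6] / [7, 9] / [8];  Q = [1, 3, 4, 5, 8] / [2, 6] / [7]
  Insert 4 (step 9): P = [1, 2, 3, 4, 6] / [5, 9] / [7] / [8];  Q = [1, 3, 4, 5, 8] / [2, 6] / [7] / [9]
Final shape: (5, 2, 1, 1).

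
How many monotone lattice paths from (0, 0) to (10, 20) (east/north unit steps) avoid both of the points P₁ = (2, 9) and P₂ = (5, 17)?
Number of paths = 24921501

Inclusion–exclusion. Total paths: C(30, 10) = 30045015. Through P₁: C(11, 2)·C(19, 8) = 4157010. Through P₂: C(22, 5)·C(8, 5) = 1474704. Since P₁ is strictly southwest of P₂, a monotone path through both must visit P₁ then P₂; paths through both = C(11, 2)·C(11, 3)·C(8, 5) = 508200. Avoid both = 30045015 − 4157010 − 1474704 + 508200 = 24921501.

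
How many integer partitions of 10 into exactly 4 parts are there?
p(10, 4 parts) = 9

Partitions of n into exactly k parts ↔ partitions of n − k into at most k parts (subtract 1 from each part). For n = 10, k = 4, the partitions are: 7+1+1+1, 6+2+1+1, 5+3+1+1, 5+2+2+1, 4+4+1+1, 4+3+2+1, 4+2+2+2, 3+3+3+1, 3+3+2+2. Count = 9.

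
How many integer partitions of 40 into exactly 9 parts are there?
p(40, 9 parts) = 3589

Partitions of n into exactly k parts are in bijection with partitions of n − k into at most k parts (subtract 1 from each part). So p(40, exactly 9) = p(31, parts ≤ 9). Computing via the recurrence p(m, j) = p(m, j−1) + p(m−j, j) gives 3589.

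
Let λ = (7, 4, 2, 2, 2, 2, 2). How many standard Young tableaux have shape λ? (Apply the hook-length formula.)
# SYT of shape (7, 4, 2, 2, 2, 2, 2) = 146241480

Hook-length formula: f^λ = n! / Π hook(c), product over all cells c of the Young diagram. For λ = (7, 4, 2, 2, 2, 2, 2), n = 21 boxes. Hook lengths by row (left-to-right, top-to-bottom): [13, 12, 6, 5, 3, 2, 1]; [9, 8, 2, 1]; [6, 5]; [5, 4]; [4, 3]; [3, 2]; [2, 1]. Product of hooks = 349360128000. So f^λ = 21! / 349360128000 = 51090942171709440000 / 349360128000 = 146241480.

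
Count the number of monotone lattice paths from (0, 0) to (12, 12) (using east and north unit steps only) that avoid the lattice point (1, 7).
Number of paths = 2669212

Total paths from (0, 0) to (12, 12): C(24, 12) = 2704156. Paths through (1, 7): (paths (0, 0) → (1, 7)) × (paths (1, 7) → (12, 12)) = C(8, 1) · C(16, 11) = 8 · 4368 = 34944. Avoidance count = 2704156 − 34944 = 2669212.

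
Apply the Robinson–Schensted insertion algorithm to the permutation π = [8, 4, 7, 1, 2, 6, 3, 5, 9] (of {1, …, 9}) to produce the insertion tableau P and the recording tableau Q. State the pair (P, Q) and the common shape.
P = [1, 2, 3, 5, 9] / [4, 6] / [7] / [8];  Q = [1, 3, 6, 8, 9] / [2, 5] / [4] / [7];  common shape = (5, 2, 1, 1)

Row-insert the values π_1, π_2, … into P one at a time, bumping the leftmost entry strictly greater than the inserted value down to the next row. The recording tableau Q records, in position (i, j), the step at which that cell was added to P.
  Insert 8 (step 1): P = [8];  Q = [1]
  Insert 4 (step 2): P = [4] / [8];  Q = [1] / [2]
  Insert 7 (step 3): P = [4, 7] / [8];  Q = [1, 3] / [2]
  Insert 1 (step 4): P = [1, 7] / [4] / [8];  Q = [1, 3] / [2] / [4]
  Insert 2 (step 5): P = [1, 2] / [4, 7] / [8];  Q = [1, 3] / [2, 5] / [4]
  Insert 6 (step 6): P = [1, 2, 6] / [4, 7] / [8];  Q = [1, 3, 6] / [2, 5] / [4]
  Insert 3 (step 7): P = [1, 2, 3] / [4, 6] / [7] / [8];  Q = [1, 3, 6] / [2, 5] / [4] / [7]
  Insert 5 (step 8): P = [1, 2, 3, 5] / [4, 6] / [7] / [8];  Q = [1, 3, 6, 8] / [2, 5] / [4] / [7]
  Insert 9 (step 9): P = [1, 2, 3, 5, 9] / [4, 6] / [7] / [8];  Q = [1, 3, 6, 8, 9] / [2, 5] / [4] / [7]
Final shape: (5, 2, 1, 1).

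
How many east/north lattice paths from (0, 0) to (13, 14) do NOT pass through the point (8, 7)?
Number of paths = 14961780

Total paths from (0, 0) to (13, 14): C(27, 13) = 20058300. Paths through (8, 7): (paths (0, 0) → (8, 7)) × (paths (8, 7) → (13, 14)) = C(15, 8) · C(12, 5) = 6435 · 792 = 5096520. Avoidance count = 20058300 − 5096520 = 14961780.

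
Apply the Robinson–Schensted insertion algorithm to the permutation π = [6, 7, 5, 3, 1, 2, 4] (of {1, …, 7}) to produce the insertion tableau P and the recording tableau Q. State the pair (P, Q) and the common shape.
P = [1, 2, 4] / [3, 7] / [5] / [6];  Q = [1, 2, 7] / [3, 6] / [4] / [5];  common shape = (3, 2, 1, 1)

Row-insert the values π_1, π_2, … into P one at a time, bumping the leftmost entry strictly greater than the inserted value down to the next row. The recording tableau Q records, in position (i, j), the step at which that cell was added to P.
  Insert 6 (step 1): P = [6];  Q = [1]
  Insert 7 (step 2): P = [6, 7];  Q = [1, 2]
  Insert 5 (step 3): P = [5, 7] / [6];  Q = [1, 2] / [3]
  Insert 3 (step 4): P = [3, 7] / [5] / [6];  Q = [1, 2] / [3] / [4]
  Insert 1 (step 5): P = [1, 7] / [3] / [5] / [6];  Q = [1, 2] / [3] / [4] / [5]
  Insert 2 (step 6): P = [1, 2] / [3, 7] / [5] / [6];  Q = [1, 2] / [3, 6] / [4] / [5]
  Insert 4 (step 7): P = [1, 2, 4] / [3, 7] / [5] / [6];  Q = [1, 2, 7] / [3, 6] / [4] / [5]
Final shape: (3, 2, 1, 1).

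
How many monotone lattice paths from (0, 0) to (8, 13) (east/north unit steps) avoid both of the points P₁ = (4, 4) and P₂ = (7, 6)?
Number of paths = 145312

Inclusion–exclusion. Total paths: C(21, 8) = 203490. Through P₁: C(8, 4)·C(13, 4) = 50050. Through P₂: C(13, 7)·C(8, 1) = 13728. Since P₁ is strictly southwest of P₂, a monotone path through both must visit P₁ then P₂; paths through both = C(8, 4)·C(5, 3)·C(8, 1) = 5600. Avoid both = 203490 − 50050 − 13728 + 5600 = 145312.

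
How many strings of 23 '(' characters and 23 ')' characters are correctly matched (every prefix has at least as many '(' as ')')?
C_23 = 343059613650

These balanced parentheses are counted by the Catalan number C_n = (1/(n + 1)) · C(2n, n). For n = 23: C_23 = (1/24) · C(46, 23) = 8233430727600/24 = 343059613650.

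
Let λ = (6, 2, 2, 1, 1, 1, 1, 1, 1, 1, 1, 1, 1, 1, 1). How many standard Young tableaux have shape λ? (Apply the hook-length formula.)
# SYT of shape (6, 2, 2, 1, 1, 1, 1, 1, 1, 1, 1, 1, 1, 1, 1) = 1662804

Hook-length formula: f^λ = n! / Π hook(c), product over all cells c of the Young diagram. For λ = (6, 2, 2, 1, 1, 1, 1, 1, 1, 1, 1, 1, 1, 1, 1), n = 22 boxes. Hook lengths by row (left-to-right, top-to-bottom): [20, 7, 4, 3, 2, 1]; [15, 2]; [14, 1]; [12]; [11]; [10]; [9]; [8]; [7]; [6]; [5]; [4]; [3]; [2]; [1]. Product of hooks = 675967057920000. So f^λ = 22! / 675967057920000 = 1124000727777607680000 / 675967057920000 = 1662804.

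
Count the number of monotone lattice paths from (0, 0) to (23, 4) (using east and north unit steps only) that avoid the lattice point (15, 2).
Number of paths = 11430

Total paths from (0, 0) to (23, 4): C(27, 23) = 17550. Paths through (15, 2): (paths (0, 0) → (15, 2)) × (paths (15, 2) → (23, 4)) = C(17, 15) · C(10, 8) = 136 · 45 = 6120. Avoidance count = 17550 − 6120 = 11430.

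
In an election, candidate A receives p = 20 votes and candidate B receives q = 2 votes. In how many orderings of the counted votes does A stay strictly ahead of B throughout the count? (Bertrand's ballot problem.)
Strict-lead orderings = 189

Total orderings of the 22 votes with 20 for A: C(22, 20) = 231. By the Bertrand ballot formula (Cycle Lemma / reflection principle), the number of orderings in which A is strictly ahead of B throughout is (p − q)/(p + q) · C(p + q, p) = (20 − 2)/(20 + 2) · 231 = 189.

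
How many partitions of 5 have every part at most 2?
p(5, parts ≤ 2) = 3

Partitions of 5 with all parts ≤ 2: 2+2+1, 2+1+1+1, 1+1+1+1+1. Count = 3.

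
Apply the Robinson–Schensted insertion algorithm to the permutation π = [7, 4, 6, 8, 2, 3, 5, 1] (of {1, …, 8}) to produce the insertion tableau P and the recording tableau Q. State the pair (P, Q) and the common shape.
P = [1, 3, 5] / [2, 6, 8] / [4] / [7];  Q = [1, 3, 4] / [2, 6, 7] / [5] / [8];  common shape = (3, 3, 1, 1)

Row-insert the values π_1, π_2, … into P one at a time, bumping the leftmost entry strictly greater than the inserted value down to the next row. The recording tableau Q records, in position (i, j), the step at which that cell was added to P.
  Insert 7 (step 1): P = [7];  Q = [1]
  Insert 4 (step 2): P = [4] / [7];  Q = [1] / [2]
  Insert 6 (step 3): P = [4, 6] / [7];  Q = [1, 3] / [2]
  Insert 8 (step 4): P = [4, 6, 8] / [7];  Q = [1, 3, 4] / [2]
  Insert 2 (step 5): P = [2, 6, 8] / [4] / [7];  Q = [1, 3, 4] / [2] / [5]
  Insert 3 (step 6): P = [2, 3, 8] / [4, 6] / [7];  Q = [1, 3, 4] / [2, 6] / [5]
  Insert 5 (step 7): P = [2, 3, 5] / [4, 6, 8] / [7];  Q = [1, 3, 4] / [2, 6, 7] / [5]
  Insert 1 (step 8): P = [1, 3, 5] / [2, 6, 8] / [4] / [7];  Q = [1, 3, 4] / [2, 6, 7] / [5] / [8]
Final shape: (3, 3, 1, 1).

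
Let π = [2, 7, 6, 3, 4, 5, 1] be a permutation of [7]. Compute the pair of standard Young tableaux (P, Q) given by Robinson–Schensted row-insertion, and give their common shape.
P = [1, 3, 4, 5] / [2] / [6] / [7];  Q = [1, 2, 5, 6] / [3] / [4] / [7];  common shape = (4, 1, 1, 1)

Row-insert the values π_1, π_2, … into P one at a time, bumping the leftmost entry strictly greater than the inserted value down to the next row. The recording tableau Q records, in position (i, j), the step at which that cell was added to P.
  Insert 2 (step 1): P = [2];  Q = [1]
  Insert 7 (step 2): P = [2, 7];  Q = [1, 2]
  Insert 6 (step 3): P = [2, 6] / [7];  Q = [1, 2] / [3]
  Insert 3 (step 4): P = [2, 3] / [6] / [7];  Q = [1, 2] / [3] / [4]
  Insert 4 (step 5): P = [2, 3, 4] / [6] / [7];  Q = [1, 2, 5] / [3] / [4]
  Insert 5 (step 6): P = [2, 3, 4, 5] / [6] / [7];  Q = [1, 2, 5, 6] / [3] / [4]
  Insert 1 (step 7): P = [1, 3, 4, 5] / [2] / [6] / [7];  Q = [1, 2, 5, 6] / [3] / [4] / [7]
Final shape: (4, 1, 1, 1).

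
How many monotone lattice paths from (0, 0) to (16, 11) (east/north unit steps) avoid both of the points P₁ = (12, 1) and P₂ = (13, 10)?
Number of paths = 8449138

Inclusion–exclusion. Total paths: C(27, 16) = 13037895. Through P₁: C(13, 12)·C(14, 4) = 13013. Through P₂: C(23, 13)·C(4, 3) = 4576264. Since P₁ is strictly southwest of P₂, a monotone path through both must visit P₁ then P₂; paths through both = C(13, 12)·C(10, 1)·C(4, 3) = 520. Avoid both = 13037895 − 13013 − 4576264 + 520 = 8449138.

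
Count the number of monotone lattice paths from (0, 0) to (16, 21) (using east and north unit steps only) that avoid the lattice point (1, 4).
Number of paths = 10047161070

Total paths from (0, 0) to (16, 21): C(37, 16) = 12875774670. Paths through (1, 4): (paths (0, 0) → (1, 4)) × (paths (1, 4) → (16, 21)) = C(5, 1) · C(32, 15) = 5 · 565722720 = 2828613600. Avoidance count = 12875774670 − 2828613600 = 10047161070.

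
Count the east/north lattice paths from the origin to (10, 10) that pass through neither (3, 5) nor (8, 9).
Number of paths = 88642

Inclusion–exclusion. Total paths: C(20, 10) = 184756. Through P₁: C(8, 3)·C(12, 7) = 44352. Through P₂: C(17, 8)·C(3, 2) = 72930. Since P₁ is strictly southwest of P₂, a monotone path through both must visit P₁ then P₂; paths through both = C(8, 3)·C(9, 5)·C(3, 2) = 21168. Avoid both = 184756 − 44352 − 72930 + 21168 = 88642.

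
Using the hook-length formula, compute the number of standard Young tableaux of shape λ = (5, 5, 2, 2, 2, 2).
# SYT of shape (5, 5, 2, 2, 2, 2) = 2382380

Hook-length formula: f^λ = n! / Π hook(c), product over all cells c of the Young diagram. For λ = (5, 5, 2, 2, 2, 2), n = 18 boxes. Hook lengths by row (left-to-right, top-to-bottom): [10, 9, 4, 3, 2]; [9, 8, 3, 2, 1]; [5, 4]; [4, 3]; [3, 2]; [2, 1]. Product of hooks = 2687385600. So f^λ = 18! / 2687385600 = 6402373705728000 / 2687385600 = 2382380.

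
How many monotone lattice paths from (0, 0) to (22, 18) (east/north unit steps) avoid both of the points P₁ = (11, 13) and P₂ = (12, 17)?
Number of paths = 102043537443

Inclusion–exclusion. Total paths: C(40, 22) = 113380261800. Through P₁: C(24, 11)·C(16, 11) = 10903156992. Through P₂: C(29, 12)·C(11, 10) = 570855285. Since P₁ is strictly southwest of P₂, a monotone path through both must visit P₁ then P₂; paths through both = C(24, 11)·C(5, 1)·C(11, 10) = 137287920. Avoid both = 113380261800 − 10903156992 − 570855285 + 137287920 = 102043537443.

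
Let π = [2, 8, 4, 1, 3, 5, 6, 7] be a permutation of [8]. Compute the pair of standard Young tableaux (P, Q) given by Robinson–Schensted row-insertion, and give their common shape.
P = [1, 3, 5, 6, 7] / [2, 4] / [8];  Q = [1, 2, 6, 7, 8] / [3, 5] / [4];  common shape = (5, 2, 1)

Row-insert the values π_1, π_2, … into P one at a time, bumping the leftmost entry strictly greater than the inserted value down to the next row. The recording tableau Q records, in position (i, j), the step at which that cell was added to P.
  Insert 2 (step 1): P = [2];  Q = [1]
  Insert 8 (step 2): P = [2, 8];  Q = [1, 2]
  Insert 4 (step 3): P = [2, 4] / [8];  Q = [1, 2] / [3]
  Insert 1 (step 4): P = [1, 4] / [2] / [8];  Q = [1, 2] / [3] / [4]
  Insert 3 (step 5): P = [1, 3] / [2, 4] / [8];  Q = [1, 2] / [3, 5] / [4]
  Insert 5 (step 6): P = [1, 3, 5] / [2, 4] / [8];  Q = [1, 2, 6] / [3, 5] / [4]
  Insert 6 (step 7): P = [1, 3, 5, 6] / [2, 4] / [8];  Q = [1, 2, 6, 7] / [3, 5] / [4]
  Insert 7 (step 8): P = [1, 3, 5, 6, 7] / [2, 4] / [8];  Q = [1, 2, 6, 7, 8] / [3, 5] / [4]
Final shape: (5, 2, 1).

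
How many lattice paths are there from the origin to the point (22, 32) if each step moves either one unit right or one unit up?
Number of paths = 780512175396135

A monotone lattice path from (0, 0) to (22, 32) consists of 22 east steps and 32 north steps in some order, so it is determined by which 22 of the 54 steps are east. The count is C(54, 22) = 780512175396135.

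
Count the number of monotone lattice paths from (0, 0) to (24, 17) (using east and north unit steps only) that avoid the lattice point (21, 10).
Number of paths = 146262220650

Total paths from (0, 0) to (24, 17): C(41, 24) = 151584480450. Paths through (21, 10): (paths (0, 0) → (21, 10)) × (paths (21, 10) → (24, 17)) = C(31, 21) · C(10, 3) = 44352165 · 120 = 5322259800. Avoidance count = 151584480450 − 5322259800 = 146262220650.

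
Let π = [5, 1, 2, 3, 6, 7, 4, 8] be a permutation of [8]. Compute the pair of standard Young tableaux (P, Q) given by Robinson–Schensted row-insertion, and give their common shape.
P = [1, 2, 3, 4, 7, 8] / [5, 6];  Q = [1, 3, 4, 5, 6, 8] / [2, 7];  common shape = (6, 2)

Row-insert the values π_1, π_2, … into P one at a time, bumping the leftmost entry strictly greater than the inserted value down to the next row. The recording tableau Q records, in position (i, j), the step at which that cell was added to P.
  Insert 5 (step 1): P = [5];  Q = [1]
  Insert 1 (step 2): P = [1] / [5];  Q = [1] / [2]
  Insert 2 (step 3): P = [1, 2] / [5];  Q = [1, 3] / [2]
  Insert 3 (step 4): P = [1, 2, 3] / [5];  Q = [1, 3, 4] / [2]
  Insert 6 (step 5): P = [1, 2, 3, 6] / [5];  Q = [1, 3, 4, 5] / [2]
  Insert 7 (step 6): P = [1, 2, 3, 6, 7] / [5];  Q = [1, 3, 4, 5, 6] / [2]
  Insert 4 (step 7): P = [1, 2, 3, 4, 7] / [5, 6];  Q = [1, 3, 4, 5, 6] / [2, 7]
  Insert 8 (step 8): P = [1, 2, 3, 4, 7, 8] / [5, 6];  Q = [1, 3, 4, 5, 6, 8] / [2, 7]
Final shape: (6, 2).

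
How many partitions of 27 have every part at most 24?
p(27, parts ≤ 24) = 3006

Use the recurrence p(n, m) = p(n, m−1) + p(n−m, m): either the largest part is < m (count p(n, m−1)) or the largest part is exactly m (remove one copy of m, count p(n−m, m)). With p(0, ·) = 1 this gives p(27, parts ≤ 24) = 3006. (By conjugating Young diagrams, this also counts partitions of 27 into at most 24 parts.)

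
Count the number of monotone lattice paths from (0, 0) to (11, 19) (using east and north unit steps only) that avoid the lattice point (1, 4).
Number of paths = 38283500

Total paths from (0, 0) to (11, 19): C(30, 11) = 54627300. Paths through (1, 4): (paths (0, 0) → (1, 4)) × (paths (1, 4) → (11, 19)) = C(5, 1) · C(25, 10) = 5 · 3268760 = 16343800. Avoidance count = 54627300 − 16343800 = 38283500.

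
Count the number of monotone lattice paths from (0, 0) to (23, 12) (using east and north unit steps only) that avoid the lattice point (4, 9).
Number of paths = 833350700

Total paths from (0, 0) to (23, 12): C(35, 23) = 834451800. Paths through (4, 9): (paths (0, 0) → (4, 9)) × (paths (4, 9) → (23, 12)) = C(13, 4) · C(22, 19) = 715 · 1540 = 1101100. Avoidance count = 834451800 − 1101100 = 833350700.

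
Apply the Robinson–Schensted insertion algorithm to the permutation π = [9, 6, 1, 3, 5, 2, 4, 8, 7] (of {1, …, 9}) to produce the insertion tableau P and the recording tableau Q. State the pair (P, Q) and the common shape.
P = [1, 2, 4, 7] / [3, 5, 8] / [6] / [9];  Q = [1, 4, 5, 8] / [2, 7, 9] / [3] / [6];  common shape = (4, 3, 1, 1)

Row-insert the values π_1, π_2, … into P one at a time, bumping the leftmost entry strictly greater than the inserted value down to the next row. The recording tableau Q records, in position (i, j), the step at which that cell was added to P.
  Insert 9 (step 1): P = [9];  Q = [1]
  Insert 6 (step 2): P = [6] / [9];  Q = [1] / [2]
  Insert 1 (step 3): P = [1] / [6] / [9];  Q = [1] / [2] / [3]
  Insert 3 (step 4): P = [1, 3] / [6] / [9];  Q = [1, 4] / [2] / [3]
  Insert 5 (step 5): P = [1, 3, 5] / [6] / [9];  Q = [1, 4, 5] / [2] / [3]
  Insert 2 (step 6): P = [1, 2, 5] / [3] / [6] / [9];  Q = [1, 4, 5] / [2] / [3] / [6]
  Insert 4 (step 7): P = [1, 2, 4] / [3, 5] / [6] / [9];  Q = [1, 4, 5] / [2, 7] / [3] / [6]
  Insert 8 (step 8): P = [1, 2, 4, 8] / [3, 5] / [6] / [9];  Q = [1, 4, 5, 8] / [2, 7] / [3] / [6]
  Insert 7 (step 9): P = [1, 2, 4, 7] / [3, 5, 8] / [6] / [9];  Q = [1, 4, 5, 8] / [2, 7, 9] / [3] / [6]
Final shape: (4, 3, 1, 1).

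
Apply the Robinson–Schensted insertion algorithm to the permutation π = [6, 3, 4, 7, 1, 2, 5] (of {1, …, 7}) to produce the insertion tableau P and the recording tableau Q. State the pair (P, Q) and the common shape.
P = [1, 2, 5] / [3, 4, 7] / [6];  Q = [1, 3, 4] / [2, 6, 7] / [5];  common shape = (3, 3, 1)

Row-insert the values π_1, π_2, … into P one at a time, bumping the leftmost entry strictly greater than the inserted value down to the next row. The recording tableau Q records, in position (i, j), the step at which that cell was added to P.
  Insert 6 (step 1): P = [6];  Q = [1]
  Insert 3 (step 2): P = [3] / [6];  Q = [1] / [2]
  Insert 4 (step 3): P = [3, 4] / [6];  Q = [1, 3] / [2]
  Insert 7 (step 4): P = [3, 4, 7] / [6];  Q = [1, 3, 4] / [2]
  Insert 1 (step 5): P = [1, 4, 7] / [3] / [6];  Q = [1, 3, 4] / [2] / [5]
  Insert 2 (step 6): P = [1, 2, 7] / [3, 4] / [6];  Q = [1, 3, 4] / [2, 6] / [5]
  Insert 5 (step 7): P = [1, 2, 5] / [3, 4, 7] / [6];  Q = [1, 3, 4] / [2, 6, 7] / [5]
Final shape: (3, 3, 1).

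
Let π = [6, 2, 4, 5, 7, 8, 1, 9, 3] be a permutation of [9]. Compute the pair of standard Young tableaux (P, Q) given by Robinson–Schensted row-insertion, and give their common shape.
P = [1, 3, 5, 7, 8, 9] / [2, 4] / [6];  Q = [1, 3, 4, 5, 6, 8] / [2, 9] / [7];  common shape = (6, 2, 1)

Row-insert the values π_1, π_2, … into P one at a time, bumping the leftmost entry strictly greater than the inserted value down to the next row. The recording tableau Q records, in position (i, j), the step at which that cell was added to P.
  Insert 6 (step 1): P = [6];  Q = [1]
  Insert 2 (step 2): P = [2] / [6];  Q = [1] / [2]
  Insert 4 (step 3): P = [2, 4] / [6];  Q = [1, 3] / [2]
  Insert 5 (step 4): P = [2, 4, 5] / [6];  Q = [1, 3, 4] / [2]
  Insert 7 (step 5): P = [2, 4, 5, 7] / [6];  Q = [1, 3, 4, 5] / [2]
  Insert 8 (step 6): P = [2, 4, 5, 7, 8] / [6];  Q = [1, 3, 4, 5, 6] / [2]
  Insert 1 (step 7): P = [1, 4, 5, 7, 8] / [2] / [6];  Q = [1, 3, 4, 5, 6] / [2] / [7]
  Insert 9 (step 8): P = [1, 4, 5, 7, 8, 9] / [2] / [6];  Q = [1, 3, 4, 5, 6, 8] / [2] / [7]
  Insert 3 (step 9): P = [1, 3, 5, 7, 8, 9] / [2, 4] / [6];  Q = [1, 3, 4, 5, 6, 8] / [2, 9] / [7]
Final shape: (6, 2, 1).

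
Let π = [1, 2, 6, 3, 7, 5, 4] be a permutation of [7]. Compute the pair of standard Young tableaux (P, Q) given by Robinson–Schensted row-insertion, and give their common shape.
P = [1, 2, 3, 4] / [5, 7] / [6];  Q = [1, 2, 3, 5] / [4, 6] / [7];  common shape = (4, 2, 1)

Row-insert the values π_1, π_2, … into P one at a time, bumping the leftmost entry strictly greater than the inserted value down to the next row. The recording tableau Q records, in position (i, j), the step at which that cell was added to P.
  Insert 1 (step 1): P = [1];  Q = [1]
  Insert 2 (step 2): P = [1, 2];  Q = [1, 2]
  Insert 6 (step 3): P = [1, 2, 6];  Q = [1, 2, 3]
  Insert 3 (step 4): P = [1, 2, 3] / [6];  Q = [1, 2, 3] / [4]
  Insert 7 (step 5): P = [1, 2, 3, 7] / [6];  Q = [1, 2, 3, 5] / [4]
  Insert 5 (step 6): P = [1, 2, 3, 5] / [6, 7];  Q = [1, 2, 3, 5] / [4, 6]
  Insert 4 (step 7): P = [1, 2, 3, 4] / [5, 7] / [6];  Q = [1, 2, 3, 5] / [4, 6] / [7]
Final shape: (4, 2, 1).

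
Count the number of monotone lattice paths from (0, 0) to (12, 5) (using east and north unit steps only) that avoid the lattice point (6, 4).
Number of paths = 4718

Total paths from (0, 0) to (12, 5): C(17, 12) = 6188. Paths through (6, 4): (paths (0, 0) → (6, 4)) × (paths (6, 4) → (12, 5)) = C(10, 6) · C(7, 6) = 210 · 7 = 1470. Avoidance count = 6188 − 1470 = 4718.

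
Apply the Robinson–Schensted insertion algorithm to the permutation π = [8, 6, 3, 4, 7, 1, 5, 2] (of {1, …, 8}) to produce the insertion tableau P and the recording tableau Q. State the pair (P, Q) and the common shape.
P = [1, 2, 5] / [3, 4] / [6, 7] / [8];  Q = [1, 4, 5] / [2, 7] / [3, 8] / [6];  common shape = (3, 2, 2, 1)

Row-insert the values π_1, π_2, … into P one at a time, bumping the leftmost entry strictly greater than the inserted value down to the next row. The recording tableau Q records, in position (i, j), the step at which that cell was added to P.
  Insert 8 (step 1): P = [8];  Q = [1]
  Insert 6 (step 2): P = [6] / [8];  Q = [1] / [2]
  Insert 3 (step 3): P = [3] / [6] / [8];  Q = [1] / [2] / [3]
  Insert 4 (step 4): P = [3, 4] / [6] / [8];  Q = [1, 4] / [2] / [3]
  Insert 7 (step 5): P = [3, 4, 7] / [6] / [8];  Q = [1, 4, 5] / [2] / [3]
  Insert 1 (step 6): P = [1, 4, 7] / [3] / [6] / [8];  Q = [1, 4, 5] / [2] / [3] / [6]
  Insert 5 (step 7): P = [1, 4, 5] / [3, 7] / [6] / [8];  Q = [1, 4, 5] / [2, 7] / [3] / [6]
  Insert 2 (step 8): P = [1, 2, 5] / [3, 4] / [6, 7] / [8];  Q = [1, 4, 5] / [2, 7] / [3, 8] / [6]
Final shape: (3, 2, 2, 1).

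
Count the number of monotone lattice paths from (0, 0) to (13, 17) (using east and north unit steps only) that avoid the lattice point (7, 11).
Number of paths = 90354474

Total paths from (0, 0) to (13, 17): C(30, 13) = 119759850. Paths through (7, 11): (paths (0, 0) → (7, 11)) × (paths (7, 11) → (13, 17)) = C(18, 7) · C(12, 6) = 31824 · 924 = 29405376. Avoidance count = 119759850 − 29405376 = 90354474.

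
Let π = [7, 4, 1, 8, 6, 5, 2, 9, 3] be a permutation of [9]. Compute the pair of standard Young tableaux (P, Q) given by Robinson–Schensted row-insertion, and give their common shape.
P = [1, 2, 3] / [4, 5, 9] / [6, 8] / [7];  Q = [1, 4, 8] / [2, 5, 9] / [3, 6] / [7];  common shape = (3, 3, 2, 1)

Row-insert the values π_1, π_2, … into P one at a time, bumping the leftmost entry strictly greater than the inserted value down to the next row. The recording tableau Q records, in position (i, j), the step at which that cell was added to P.
  Insert 7 (step 1): P = [7];  Q = [1]
  Insert 4 (step 2): P = [4] / [7];  Q = [1] / [2]
  Insert 1 (step 3): P = [1] / [4] / [7];  Q = [1] / [2] / [3]
  Insert 8 (step 4): P = [1, 8] / [4] / [7];  Q = [1, 4] / [2] / [3]
  Insert 6 (step 5): P = [1, 6] / [4, 8] / [7];  Q = [1, 4] / [2, 5] / [3]
  Insert 5 (step 6): P = [1, 5] / [4, 6] / [7, 8];  Q = [1, 4] / [2, 5] / [3, 6]
  Insert 2 (step 7): P = [1, 2] / [4, 5] / [6, 8] / [7];  Q = [1, 4] / [2, 5] / [3, 6] / [7]
  Insert 9 (step 8): P = [1, 2, 9] / [4, 5] / [6, 8] / [7];  Q = [1, 4, 8] / [2, 5] / [3, 6] / [7]
  Insert 3 (step 9): P = [1, 2, 3] / [4, 5, 9] / [6, 8] / [7];  Q = [1, 4, 8] / [2, 5, 9] / [3, 6] / [7]
Final shape: (3, 3, 2, 1).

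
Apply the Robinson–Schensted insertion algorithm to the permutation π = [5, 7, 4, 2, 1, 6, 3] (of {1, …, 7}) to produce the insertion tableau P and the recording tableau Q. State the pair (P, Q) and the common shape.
P = [1, 3] / [2, 6] / [4, 7] / [5];  Q = [1, 2] / [3, 6] / [4, 7] / [5];  common shape = (2, 2, 2, 1)

Row-insert the values π_1, π_2, … into P one at a time, bumping the leftmost entry strictly greater than the inserted value down to the next row. The recording tableau Q records, in position (i, j), the step at which that cell was added to P.
  Insert 5 (step 1): P = [5];  Q = [1]
  Insert 7 (step 2): P = [5, 7];  Q = [1, 2]
  Insert 4 (step 3): P = [4, 7] / [5];  Q = [1, 2] / [3]
  Insert 2 (step 4): P = [2, 7] / [4] / [5];  Q = [1, 2] / [3] / [4]
  Insert 1 (step 5): P = [1, 7] / [2] / [4] / [5];  Q = [1, 2] / [3] / [4] / [5]
  Insert 6 (step 6): P = [1, 6] / [2, 7] / [4] / [5];  Q = [1, 2] / [3, 6] / [4] / [5]
  Insert 3 (step 7): P = [1, 3] / [2, 6] / [4, 7] / [5];  Q = [1, 2] / [3, 6] / [4, 7] / [5]
Final shape: (2, 2, 2, 1).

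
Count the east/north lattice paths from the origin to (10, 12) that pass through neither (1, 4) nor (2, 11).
Number of paths = 524754

Inclusion–exclusion. Total paths: C(22, 10) = 646646. Through P₁: C(5, 1)·C(17, 9) = 121550. Through P₂: C(13, 2)·C(9, 8) = 702. Since P₁ is strictly southwest of P₂, a monotone path through both must visit P₁ then P₂; paths through both = C(5, 1)·C(8, 1)·C(9, 8) = 360. Avoid both = 646646 − 121550 − 702 + 360 = 524754.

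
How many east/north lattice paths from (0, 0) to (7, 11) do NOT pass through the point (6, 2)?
Number of paths = 31544

Total paths from (0, 0) to (7, 11): C(18, 7) = 31824. Paths through (6, 2): (paths (0, 0) → (6, 2)) × (paths (6, 2) → (7, 11)) = C(8, 6) · C(10, 1) = 28 · 10 = 280. Avoidance count = 31824 − 280 = 31544.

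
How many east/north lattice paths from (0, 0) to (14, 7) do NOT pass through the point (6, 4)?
Number of paths = 81630

Total paths from (0, 0) to (14, 7): C(21, 14) = 116280. Paths through (6, 4): (paths (0, 0) → (6, 4)) × (paths (6, 4) → (14, 7)) = C(10, 6) · C(11, 8) = 210 · 165 = 34650. Avoidance count = 116280 − 34650 = 81630.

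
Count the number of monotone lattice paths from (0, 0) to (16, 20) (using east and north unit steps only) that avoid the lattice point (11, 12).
Number of paths = 5567747724

Total paths from (0, 0) to (16, 20): C(36, 16) = 7307872110. Paths through (11, 12): (paths (0, 0) → (11, 12)) × (paths (11, 12) → (16, 20)) = C(23, 11) · C(13, 5) = 1352078 · 1287 = 1740124386. Avoidance count = 7307872110 − 1740124386 = 5567747724.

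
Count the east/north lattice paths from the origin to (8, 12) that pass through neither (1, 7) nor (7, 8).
Number of paths = 87739

Inclusion–exclusion. Total paths: C(20, 8) = 125970. Through P₁: C(8, 1)·C(12, 7) = 6336. Through P₂: C(15, 7)·C(5, 1) = 32175. Since P₁ is strictly southwest of P₂, a monotone path through both must visit P₁ then P₂; paths through both = C(8, 1)·C(7, 6)·C(5, 1) = 280. Avoid both = 125970 − 6336 − 32175 + 280 = 87739.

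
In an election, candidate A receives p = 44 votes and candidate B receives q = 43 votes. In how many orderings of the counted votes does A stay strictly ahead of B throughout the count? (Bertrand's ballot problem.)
Strict-lead orderings = 150853479205085351660700

Total orderings of the 87 votes with 44 for A: C(87, 44) = 13124252690842425594480900. By the Bertrand ballot formula (Cycle Lemma / reflection principle), the number of orderings in which A is strictly ahead of B throughout is (p − q)/(p + q) · C(p + q, p) = (44 − 43)/(44 + 43) · 13124252690842425594480900 = 150853479205085351660700.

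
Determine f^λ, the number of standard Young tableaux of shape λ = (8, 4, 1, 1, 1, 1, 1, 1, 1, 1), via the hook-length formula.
# SYT of shape (8, 4, 1, 1, 1, 1, 1, 1, 1, 1) = 6113250

Hook-length formula: f^λ = n! / Π hook(c), product over all cells c of the Young diagram. For λ = (8, 4, 1, 1, 1, 1, 1, 1, 1, 1), n = 20 boxes. Hook lengths by row (left-to-right, top-to-bottom): [17, 8, 7, 6, 4, 3, 2, 1]; [12, 3, 2, 1]; [8]; [7]; [6]; [5]; [4]; [3]; [2]; [1]. Product of hooks = 397971947520. So f^λ = 20! / 397971947520 = 2432902008176640000 / 397971947520 = 6113250.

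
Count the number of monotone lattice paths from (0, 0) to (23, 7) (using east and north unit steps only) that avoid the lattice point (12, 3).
Number of paths = 1414725

Total paths from (0, 0) to (23, 7): C(30, 23) = 2035800. Paths through (12, 3): (paths (0, 0) → (12, 3)) × (paths (12, 3) → (23, 7)) = C(15, 12) · C(15, 11) = 455 · 1365 = 621075. Avoidance count = 2035800 − 621075 = 1414725.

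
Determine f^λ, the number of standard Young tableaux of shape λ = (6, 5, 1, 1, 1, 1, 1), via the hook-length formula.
# SYT of shape (6, 5, 1, 1, 1, 1, 1) = 168168

Hook-length formula: f^λ = n! / Π hook(c), product over all cells c of the Young diagram. For λ = (6, 5, 1, 1, 1, 1, 1), n = 16 boxes. Hook lengths by row (left-to-right, top-to-bottom): [12, 6, 5, 4, 3, 1]; [10, 4, 3, 2, 1]; [5]; [4]; [3]; [2]; [1]. Product of hooks = 124416000. So f^λ = 16! / 124416000 = 20922789888000 / 124416000 = 168168.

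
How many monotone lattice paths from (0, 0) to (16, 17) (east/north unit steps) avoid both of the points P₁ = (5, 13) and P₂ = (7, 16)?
Number of paths = 1153513020

Inclusion–exclusion. Total paths: C(33, 16) = 1166803110. Through P₁: C(18, 5)·C(15, 11) = 11695320. Through P₂: C(23, 7)·C(10, 9) = 2451570. Since P₁ is strictly southwest of P₂, a monotone path through both must visit P₁ then P₂; paths through both = C(18, 5)·C(5, 2)·C(10, 9) = 856800. Avoid both = 1166803110 − 11695320 − 2451570 + 856800 = 1153513020.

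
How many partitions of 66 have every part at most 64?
p(66, parts ≤ 64) = 2323518

Use the recurrence p(n, m) = p(n, m−1) + p(n−m, m): either the largest part is < m (count p(n, m−1)) or the largest part is exactly m (remove one copy of m, count p(n−m, m)). With p(0, ·) = 1 this gives p(66, parts ≤ 64) = 2323518. (By conjugating Young diagrams, this also counts partitions of 66 into at most 64 parts.)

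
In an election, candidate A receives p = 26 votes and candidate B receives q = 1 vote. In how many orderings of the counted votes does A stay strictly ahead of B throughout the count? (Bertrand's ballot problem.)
Strict-lead orderings = 25

Total orderings of the 27 votes with 26 for A: C(27, 26) = 27. By the Bertrand ballot formula (Cycle Lemma / reflection principle), the number of orderings in which A is strictly ahead of B throughout is (p − q)/(p + q) · C(p + q, p) = (26 − 1)/(26 + 1) · 27 = 25.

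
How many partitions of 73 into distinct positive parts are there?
q(73) = 40026

A partition into distinct parts is a strictly decreasing sequence summing to n. The recurrence d(n, m) = d(n, m−1) + d(n−m, m−1) (use part m at most once) with q(n) = d(n, n) gives q(73) = 40026. (Euler's theorem: # distinct-part partitions = # odd-part partitions.)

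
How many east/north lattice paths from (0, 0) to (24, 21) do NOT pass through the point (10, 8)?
Number of paths = 2895944658750

Total paths from (0, 0) to (24, 21): C(45, 24) = 3773655750150. Paths through (10, 8): (paths (0, 0) → (10, 8)) × (paths (10, 8) → (24, 21)) = C(18, 10) · C(27, 14) = 43758 · 20058300 = 877711091400. Avoidance count = 3773655750150 − 877711091400 = 2895944658750.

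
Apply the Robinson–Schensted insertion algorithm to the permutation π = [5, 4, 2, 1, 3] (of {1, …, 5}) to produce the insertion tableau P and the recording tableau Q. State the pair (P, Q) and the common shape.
P = [1, 3] / [2] / [4] / [5];  Q = [1, 5] / [2] / [3] / [4];  common shape = (2, 1, 1, 1)

Row-insert the values π_1, π_2, … into P one at a time, bumping the leftmost entry strictly greater than the inserted value down to the next row. The recording tableau Q records, in position (i, j), the step at which that cell was added to P.
  Insert 5 (step 1): P = [5];  Q = [1]
  Insert 4 (step 2): P = [4] / [5];  Q = [1] / [2]
  Insert 2 (step 3): P = [2] / [4] / [5];  Q = [1] / [2] / [3]
  Insert 1 (step 4): P = [1] / [2] / [4] / [5];  Q = [1] / [2] / [3] / [4]
  Insert 3 (step 5): P = [1, 3] / [2] / [4] / [5];  Q = [1, 5] / [2] / [3] / [4]
Final shape: (2, 1, 1, 1).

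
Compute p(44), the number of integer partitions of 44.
p(44) = 75175

Compute p(n) via the recurrence p(n, m) = p(n, m−1) + p(n−m, m), where p(n, m) counts partitions of n with all parts ≤ m and p(n) = p(n, n). The base cases are p(0, m) = 1 and p(n, 0) = 0 for n > 0. Filling the table yields p(44) = 75175. (Euler's pentagonal recurrence is an alternative.)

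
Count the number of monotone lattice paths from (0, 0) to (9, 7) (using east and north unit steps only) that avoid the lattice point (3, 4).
Number of paths = 8500

Total paths from (0, 0) to (9, 7): C(16, 9) = 11440. Paths through (3, 4): (paths (0, 0) → (3, 4)) × (paths (3, 4) → (9, 7)) = C(7, 3) · C(9, 6) = 35 · 84 = 2940. Avoidance count = 11440 − 2940 = 8500.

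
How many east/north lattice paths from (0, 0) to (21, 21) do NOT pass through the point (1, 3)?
Number of paths = 403945872000

Total paths from (0, 0) to (21, 21): C(42, 21) = 538257874440. Paths through (1, 3): (paths (0, 0) → (1, 3)) × (paths (1, 3) → (21, 21)) = C(4, 1) · C(38, 20) = 4 · 33578000610 = 134312002440. Avoidance count = 538257874440 − 134312002440 = 403945872000.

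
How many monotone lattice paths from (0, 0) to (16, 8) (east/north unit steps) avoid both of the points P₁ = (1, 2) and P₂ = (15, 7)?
Number of paths = 301359

Inclusion–exclusion. Total paths: C(24, 16) = 735471. Through P₁: C(3, 1)·C(21, 15) = 162792. Through P₂: C(22, 15)·C(2, 1) = 341088. Since P₁ is strictly southwest of P₂, a monotone path through both must visit P₁ then P₂; paths through both = C(3, 1)·C(19, 14)·C(2, 1) = 69768. Avoid both = 735471 − 162792 − 341088 + 69768 = 301359.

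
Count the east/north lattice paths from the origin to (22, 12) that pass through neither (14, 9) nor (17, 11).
Number of paths = 333704010

Inclusion–exclusion. Total paths: C(34, 22) = 548354040. Through P₁: C(23, 14)·C(11, 8) = 134836350. Through P₂: C(28, 17)·C(6, 5) = 128845080. Since P₁ is strictly southwest of P₂, a monotone path through both must visit P₁ then P₂; paths through both = C(23, 14)·C(5, 3)·C(6, 5) = 49031400. Avoid both = 548354040 − 134836350 − 128845080 + 49031400 = 333704010.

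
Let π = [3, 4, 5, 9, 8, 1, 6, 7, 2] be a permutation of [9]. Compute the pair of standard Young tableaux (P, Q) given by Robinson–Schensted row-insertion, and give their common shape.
P = [1, 2, 5, 6, 7] / [3, 4] / [8] / [9];  Q = [1, 2, 3, 4, 8] / [5, 7] / [6] / [9];  common shape = (5, 2, 1, 1)

Row-insert the values π_1, π_2, … into P one at a time, bumping the leftmost entry strictly greater than the inserted value down to the next row. The recording tableau Q records, in position (i, j), the step at which that cell was added to P.
  Insert 3 (step 1): P = [3];  Q = [1]
  Insert 4 (step 2): P = [3, 4];  Q = [1, 2]
  Insert 5 (step 3): P = [3, 4, 5];  Q = [1, 2, 3]
  Insert 9 (step 4): P = [3, 4, 5, 9];  Q = [1, 2, 3, 4]
  Insert 8 (step 5): P = [3, 4, 5, 8] / [9];  Q = [1, 2, 3, 4] / [5]
  Insert 1 (step 6): P = [1, 4, 5, 8] / [3] / [9];  Q = [1, 2, 3, 4] / [5] / [6]
  Insert 6 (step 7): P = [1, 4, 5, 6] / [3, 8] / [9];  Q = [1, 2, 3, 4] / [5, 7] / [6]
  Insert 7 (step 8): P = [1, 4, 5, 6, 7] / [3, 8] / [9];  Q = [1, 2, 3, 4, 8] / [5, 7] / [6]
  Insert 2 (step 9): P = [1, 2, 5, 6, 7] / [3, 4] / [8] / [9];  Q = [1, 2, 3, 4, 8] / [5, 7] / [6] / [9]
Final shape: (5, 2, 1, 1).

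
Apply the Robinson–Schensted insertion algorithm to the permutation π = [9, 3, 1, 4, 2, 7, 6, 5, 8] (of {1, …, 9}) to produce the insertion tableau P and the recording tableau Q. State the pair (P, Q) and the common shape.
P = [1, 2, 5, 8] / [3, 4, 6] / [7] / [9];  Q = [1, 4, 6, 9] / [2, 5, 7] / [3] / [8];  common shape = (4, 3, 1, 1)

Row-insert the values π_1, π_2, … into P one at a time, bumping the leftmost entry strictly greater than the inserted value down to the next row. The recording tableau Q records, in position (i, j), the step at which that cell was added to P.
  Insert 9 (step 1): P = [9];  Q = [1]
  Insert 3 (step 2): P = [3] / [9];  Q = [1] / [2]
  Insert 1 (step 3): P = [1] / [3] / [9];  Q = [1] / [2] / [3]
  Insert 4 (step 4): P = [1, 4] / [3] / [9];  Q = [1, 4] / [2] / [3]
  Insert 2 (step 5): P = [1, 2] / [3, 4] / [9];  Q = [1, 4] / [2, 5] / [3]
  Insert 7 (step 6): P = [1, 2, 7] / [3, 4] / [9];  Q = [1, 4, 6] / [2, 5] / [3]
  Insert 6 (step 7): P = [1, 2, 6] / [3, 4, 7] / [9];  Q = [1, 4, 6] / [2, 5, 7] / [3]
  Insert 5 (step 8): P = [1, 2, 5] / [3, 4, 6] / [7] / [9];  Q = [1, 4, 6] / [2, 5, 7] / [3] / [8]
  Insert 8 (step 9): P = [1, 2, 5, 8] / [3, 4, 6] / [7] / [9];  Q = [1, 4, 6, 9] / [2, 5, 7] / [3] / [8]
Final shape: (4, 3, 1, 1).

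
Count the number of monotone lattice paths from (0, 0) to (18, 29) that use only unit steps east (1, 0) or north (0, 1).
Number of paths = 4568648125690

A monotone lattice path from (0, 0) to (18, 29) consists of 18 east steps and 29 north steps in some order, so it is determined by which 18 of the 47 steps are east. The count is C(47, 18) = 4568648125690.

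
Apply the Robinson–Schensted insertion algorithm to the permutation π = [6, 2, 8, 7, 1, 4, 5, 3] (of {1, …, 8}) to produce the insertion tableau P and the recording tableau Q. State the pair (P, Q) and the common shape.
P = [1, 3, 5] / [2, 4] / [6, 7] / [8];  Q = [1, 3, 7] / [2, 4] / [5, 6] / [8];  common shape = (3, 2, 2, 1)

Row-insert the values π_1, π_2, … into P one at a time, bumping the leftmost entry strictly greater than the inserted value down to the next row. The recording tableau Q records, in position (i, j), the step at which that cell was added to P.
  Insert 6 (step 1): P = [6];  Q = [1]
  Insert 2 (step 2): P = [2] / [6];  Q = [1] / [2]
  Insert 8 (step 3): P = [2, 8] / [6];  Q = [1, 3] / [2]
  Insert 7 (step 4): P = [2, 7] / [6, 8];  Q = [1, 3] / [2, 4]
  Insert 1 (step 5): P = [1, 7] / [2, 8] / [6];  Q = [1, 3] / [2, 4] / [5]
  Insert 4 (step 6): P = [1, 4] / [2, 7] / [6, 8];  Q = [1, 3] / [2, 4] / [5, 6]
  Insert 5 (step 7): P = [1, 4, 5] / [2, 7] / [6, 8];  Q = [1, 3, 7] / [2, 4] / [5, 6]
  Insert 3 (step 8): P = [1, 3, 5] / [2, 4] / [6, 7] / [8];  Q = [1, 3, 7] / [2, 4] / [5, 6] / [8]
Final shape: (3, 2, 2, 1).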